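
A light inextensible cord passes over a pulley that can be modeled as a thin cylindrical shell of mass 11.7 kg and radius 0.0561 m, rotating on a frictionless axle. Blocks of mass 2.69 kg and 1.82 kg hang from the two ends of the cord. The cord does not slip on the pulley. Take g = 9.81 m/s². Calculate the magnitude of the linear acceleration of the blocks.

I = MR² = (11.7)(0.0561)² = 0.03682 kg·m².
Heavier block: m₁g − T₁ = m₁a. Lighter block: T₂ − m₂g = m₂a.
Pulley: (T₁ − T₂)R = Iα = I(a/R), so T₁ − T₂ = (I/R²)a = 1·M_p a = 11.70·a.
Adding the three: (m₁ − m₂)g = (m₁ + m₂ + 11.70)a, so a = (2.69 − 1.82)(9.81)/(2.69 + 1.82 + 11.70) = 0.5265 m/s².

a ≈ 0.527 m/s²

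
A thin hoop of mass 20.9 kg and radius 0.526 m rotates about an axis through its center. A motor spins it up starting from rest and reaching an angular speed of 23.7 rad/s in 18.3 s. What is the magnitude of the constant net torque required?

τ ≈ 7.49 N·m

I = MR² = (20.9)(0.526)² = 5.783 kg·m².
α = Δω/Δt = (23.7 − 0)/18.3 = 1.295 rad/s².
τ = Iα = (5.783)(1.295) = 7.489 N·m.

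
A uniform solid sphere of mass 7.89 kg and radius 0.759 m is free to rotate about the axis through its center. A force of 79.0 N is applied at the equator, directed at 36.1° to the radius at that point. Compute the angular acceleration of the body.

I = (2/5)MR² = (2/5)(7.89)(0.759)² = 1.818 kg·m².
Only the tangential component produces torque: τ = F R sinθ = (79.0)(0.759) sin 36.1° = 35.33 N·m.
From τ = Iα: α = 35.33/1.818 = 19.43 rad/s².

α ≈ 19.4 rad/s²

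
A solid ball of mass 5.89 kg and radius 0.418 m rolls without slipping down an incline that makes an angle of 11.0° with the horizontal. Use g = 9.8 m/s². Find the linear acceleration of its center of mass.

a ≈ 1.34 m/s²

Translation along the incline: Mg sinθ − f = Ma.
Rotation about the center: fR = Iα with I = (2/5)MR². No-slip gives a = αR, so f = (I/R²)a = (2/5)M a.
Substituting: Mg sinθ = (1 + 0.4000)Ma, so a = g sinθ/(1 + 0.4000) = (9.8) sin 11.0° / 1.400 = 1.336 m/s².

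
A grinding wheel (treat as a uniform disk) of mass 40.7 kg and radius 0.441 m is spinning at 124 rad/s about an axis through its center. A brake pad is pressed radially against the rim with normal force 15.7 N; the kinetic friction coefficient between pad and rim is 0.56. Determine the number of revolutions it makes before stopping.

≈ 1250 revolutions

I = ½MR² = (1/2)(40.7)(0.441)² = 3.958 kg·m².
Friction force f = μN = (0.56)(15.7) = 8.792 N at the rim; torque magnitude τ = fR = 3.877 N·m, opposing ω.
|α| = τ/I = 3.877/3.958 = 0.9797 rad/s² (deceleration).
ω² = ω₀² − 2|α|θ with ω = 0 ⇒ θ = ω₀²/(2|α|) = 7847 rad = 1249 rev.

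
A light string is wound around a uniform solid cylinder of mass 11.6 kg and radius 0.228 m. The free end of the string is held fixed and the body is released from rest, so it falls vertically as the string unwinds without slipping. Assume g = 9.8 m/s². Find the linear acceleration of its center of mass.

a ≈ 6.53 m/s²

Translation: Mg − T = Ma. Rotation about the center: TR = Iα with I = ½MR².
With a = αR: T = (I/R²)a = (1/2)M a, so Mg = (1 + 0.5000)Ma.
a = g/(1 + 0.5000) = 9.8/1.500 = 6.533 m/s².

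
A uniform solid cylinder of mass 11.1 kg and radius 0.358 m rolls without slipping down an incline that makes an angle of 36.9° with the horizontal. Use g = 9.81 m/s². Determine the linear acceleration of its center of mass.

Translation along the incline: Mg sinθ − f = Ma.
Rotation about the center: fR = Iα with I = ½MR². No-slip gives a = αR, so f = (I/R²)a = (1/2)M a.
Substituting: Mg sinθ = (1 + 0.5000)Ma, so a = g sinθ/(1 + 0.5000) = (9.81) sin 36.9° / 1.500 = 3.927 m/s².

a ≈ 3.93 m/s²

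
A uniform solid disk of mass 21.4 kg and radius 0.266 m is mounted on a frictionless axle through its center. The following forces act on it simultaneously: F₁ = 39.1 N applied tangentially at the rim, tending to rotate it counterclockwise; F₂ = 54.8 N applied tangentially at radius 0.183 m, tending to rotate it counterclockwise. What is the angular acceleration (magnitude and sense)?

I = ½MR² = (1/2)(21.4)(0.266)² = 0.7571 kg·m².
Taking counterclockwise as positive: τ₁ = +(39.1)(0.266) = +10.40 N·m; τ₂ = +(54.8)(0.183) = +10.03 N·m.
Net torque τ = 20.43 N·m.
α = τ/I = 20.43/0.7571 = 26.98 rad/s².

α ≈ 27.0 rad/s², counterclockwise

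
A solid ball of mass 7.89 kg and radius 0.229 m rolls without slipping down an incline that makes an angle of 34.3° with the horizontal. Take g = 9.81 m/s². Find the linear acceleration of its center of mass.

Translation along the incline: Mg sinθ − f = Ma.
Rotation about the center: fR = Iα with I = (2/5)MR². No-slip gives a = αR, so f = (I/R²)a = (2/5)M a.
Substituting: Mg sinθ = (1 + 0.4000)Ma, so a = g sinθ/(1 + 0.4000) = (9.81) sin 34.3° / 1.400 = 3.949 m/s².

a ≈ 3.95 m/s²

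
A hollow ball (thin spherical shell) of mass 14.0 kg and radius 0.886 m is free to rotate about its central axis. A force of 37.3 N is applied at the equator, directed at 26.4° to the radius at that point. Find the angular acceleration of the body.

I = (2/3)MR² = (2/3)(14.0)(0.886)² = 7.327 kg·m².
Only the tangential component produces torque: τ = F R sinθ = (37.3)(0.886) sin 26.4° = 14.69 N·m.
Newton's second law for rotation, τ = Iα, gives α = τ/I = 14.69/7.327 = 2.006 rad/s².

α ≈ 2.01 rad/s²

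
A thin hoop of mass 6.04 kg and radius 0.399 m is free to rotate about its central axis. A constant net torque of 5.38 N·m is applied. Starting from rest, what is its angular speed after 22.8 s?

ω ≈ 128 rad/s

I = MR² = (6.04)(0.399)² = 0.9616 kg·m².
α = τ/I = 5.38/0.9616 = 5.595 rad/s².
ω = ω₀ + αt = 0 + (5.595)(22.8) = 127.6 rad/s.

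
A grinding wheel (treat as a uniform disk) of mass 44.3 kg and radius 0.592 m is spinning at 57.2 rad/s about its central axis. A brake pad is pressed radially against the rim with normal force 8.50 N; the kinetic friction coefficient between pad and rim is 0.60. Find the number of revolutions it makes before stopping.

≈ 669 revolutions

I = ½MR² = (1/2)(44.3)(0.592)² = 7.763 kg·m².
Friction force f = μN = (0.60)(8.50) = 5.100 N at the rim; torque magnitude τ = fR = 3.019 N·m, opposing ω.
|α| = τ/I = 3.019/7.763 = 0.3889 rad/s² (deceleration).
ω² = ω₀² − 2|α|θ with ω = 0 ⇒ θ = ω₀²/(2|α|) = 4206 rad = 669.4 rev.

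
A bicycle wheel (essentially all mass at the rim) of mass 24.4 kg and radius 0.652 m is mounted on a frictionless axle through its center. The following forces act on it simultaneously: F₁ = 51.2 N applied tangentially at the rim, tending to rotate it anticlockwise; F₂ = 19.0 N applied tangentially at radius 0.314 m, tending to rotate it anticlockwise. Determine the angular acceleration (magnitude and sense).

α ≈ 3.79 rad/s², anticlockwise

I = MR² = (24.4)(0.652)² = 10.37 kg·m².
Taking anticlockwise as positive: τ₁ = +(51.2)(0.652) = +33.38 N·m; τ₂ = +(19.0)(0.314) = +5.966 N·m.
Net torque τ = 39.35 N·m.
α = τ/I = 39.35/10.37 = 3.794 rad/s².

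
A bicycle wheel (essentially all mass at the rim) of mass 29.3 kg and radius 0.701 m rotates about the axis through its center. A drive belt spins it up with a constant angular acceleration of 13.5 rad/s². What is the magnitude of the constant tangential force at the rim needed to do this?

F ≈ 277 N

I = MR² = (29.3)(0.701)² = 14.40 kg·m².
The required torque is τ = Iα = (14.40)(13.50) = 194.4 N·m.
A tangential force at the rim gives τ = FR, so F = τ/R = 194.4/0.701 = 277.3 N.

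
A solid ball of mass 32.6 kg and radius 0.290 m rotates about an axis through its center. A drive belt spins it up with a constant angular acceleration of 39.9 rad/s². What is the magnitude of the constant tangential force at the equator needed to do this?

F ≈ 151 N

I = (2/5)MR² = (2/5)(32.6)(0.290)² = 1.097 kg·m².
The required torque is τ = Iα = (1.097)(39.90) = 43.76 N·m.
A tangential force at the equator gives τ = FR, so F = τ/R = 43.76/0.290 = 150.9 N.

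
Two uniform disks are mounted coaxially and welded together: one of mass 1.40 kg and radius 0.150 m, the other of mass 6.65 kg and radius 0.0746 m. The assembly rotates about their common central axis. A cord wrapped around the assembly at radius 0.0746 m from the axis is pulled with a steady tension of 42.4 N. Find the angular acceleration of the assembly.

α ≈ 92.3 rad/s²

I = ½M₁R₁² + ½M₂R₂² = ½(1.40)(0.150)² + ½(6.65)(0.0746)² = 0.03425 kg·m².
τ = F r = (42.4)(0.0746) = 3.163 N·m.
α = τ/I = 3.163/0.03425 = 92.34 rad/s².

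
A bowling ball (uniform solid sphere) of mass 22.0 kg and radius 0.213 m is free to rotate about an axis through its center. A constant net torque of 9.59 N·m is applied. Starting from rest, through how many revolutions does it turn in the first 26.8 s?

≈ 1370 revolutions

I = (2/5)MR² = (2/5)(22.0)(0.213)² = 0.3992 kg·m².
α = τ/I = 9.59/0.3992 = 24.02 rad/s².
θ = ½αt² = ½(24.02)(26.8)² = 8626 rad.
Revolutions = θ/(2π) = 1373.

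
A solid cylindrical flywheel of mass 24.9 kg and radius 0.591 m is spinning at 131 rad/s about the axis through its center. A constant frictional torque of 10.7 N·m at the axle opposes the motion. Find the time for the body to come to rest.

t ≈ 53.2 s

I = ½MR² = (1/2)(24.9)(0.591)² = 4.349 kg·m².
The net torque has magnitude 10.7 N·m, opposing ω.
|α| = τ/I = 10.70/4.349 = 2.461 rad/s² (deceleration).
0 = ω₀ − |α|t ⇒ t = ω₀/|α| = 131/2.461 = 53.24 s.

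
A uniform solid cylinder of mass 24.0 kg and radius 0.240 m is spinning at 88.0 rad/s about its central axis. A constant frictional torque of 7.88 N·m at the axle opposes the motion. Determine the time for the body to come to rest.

t ≈ 7.72 s

I = ½MR² = (1/2)(24.0)(0.240)² = 0.6912 kg·m².
The net torque has magnitude 7.88 N·m, opposing ω.
|α| = τ/I = 7.880/0.6912 = 11.40 rad/s² (deceleration).
0 = ω₀ − |α|t ⇒ t = ω₀/|α| = 88.0/11.40 = 7.719 s.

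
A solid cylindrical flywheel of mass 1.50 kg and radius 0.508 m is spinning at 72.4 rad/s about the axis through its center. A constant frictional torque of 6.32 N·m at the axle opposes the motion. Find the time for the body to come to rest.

I = ½MR² = (1/2)(1.50)(0.508)² = 0.1935 kg·m².
The net torque has magnitude 6.32 N·m, opposing ω.
|α| = τ/I = 6.320/0.1935 = 32.65 rad/s² (deceleration).
0 = ω₀ − |α|t ⇒ t = ω₀/|α| = 72.4/32.65 = 2.217 s.

t ≈ 2.22 s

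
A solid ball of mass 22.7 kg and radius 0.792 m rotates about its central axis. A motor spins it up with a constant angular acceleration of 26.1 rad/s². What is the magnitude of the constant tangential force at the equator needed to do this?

F ≈ 188 N

I = (2/5)MR² = (2/5)(22.7)(0.792)² = 5.696 kg·m².
The required torque is τ = Iα = (5.696)(26.10) = 148.7 N·m.
A tangential force at the equator gives τ = FR, so F = τ/R = 148.7/0.792 = 187.7 N.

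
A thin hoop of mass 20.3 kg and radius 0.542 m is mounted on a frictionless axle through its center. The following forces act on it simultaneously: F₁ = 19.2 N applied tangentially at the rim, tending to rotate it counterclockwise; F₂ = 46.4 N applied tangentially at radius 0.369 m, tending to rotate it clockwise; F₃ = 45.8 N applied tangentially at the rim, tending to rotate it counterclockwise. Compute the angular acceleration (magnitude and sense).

I = MR² = (20.3)(0.542)² = 5.963 kg·m².
Taking counterclockwise as positive: τ₁ = +(19.2)(0.542) = +10.41 N·m; τ₂ = −(46.4)(0.369) = −17.12 N·m; τ₃ = +(45.8)(0.542) = +24.82 N·m.
Net torque τ = 18.11 N·m.
α = τ/I = 18.11/5.963 = 3.037 rad/s².

α ≈ 3.04 rad/s², counterclockwise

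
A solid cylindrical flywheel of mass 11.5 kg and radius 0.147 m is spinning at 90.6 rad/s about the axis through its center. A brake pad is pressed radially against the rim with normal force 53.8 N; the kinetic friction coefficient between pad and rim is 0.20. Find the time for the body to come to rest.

t ≈ 7.12 s

I = ½MR² = (1/2)(11.5)(0.147)² = 0.1243 kg·m².
Friction force f = μN = (0.20)(53.8) = 10.76 N at the rim; torque magnitude τ = fR = 1.582 N·m, opposing ω.
|α| = τ/I = 1.582/0.1243 = 12.73 rad/s² (deceleration).
0 = ω₀ − |α|t ⇒ t = ω₀/|α| = 90.6/12.73 = 7.117 s.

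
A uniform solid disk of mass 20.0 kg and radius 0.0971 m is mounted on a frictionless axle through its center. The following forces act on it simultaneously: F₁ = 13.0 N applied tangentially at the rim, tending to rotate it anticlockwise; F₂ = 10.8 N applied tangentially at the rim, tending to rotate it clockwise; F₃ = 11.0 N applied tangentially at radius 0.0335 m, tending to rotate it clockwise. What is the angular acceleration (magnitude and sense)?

α ≈ 1.64 rad/s², clockwise

I = ½MR² = (1/2)(20.0)(0.0971)² = 0.09428 kg·m².
Taking anticlockwise as positive: τ₁ = +(13.0)(0.0971) = +1.262 N·m; τ₂ = −(10.8)(0.0971) = −1.049 N·m; τ₃ = −(11.0)(0.0335) = −0.3685 N·m.
Net torque τ = -0.1549 N·m.
α = τ/I = -0.1549/0.09428 = -1.643 rad/s².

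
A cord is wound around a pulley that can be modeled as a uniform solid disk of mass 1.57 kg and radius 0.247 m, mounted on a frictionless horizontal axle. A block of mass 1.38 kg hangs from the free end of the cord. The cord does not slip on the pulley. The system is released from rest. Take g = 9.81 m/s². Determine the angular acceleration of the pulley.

α ≈ 25.3 rad/s²

I = ½MR² = (1/2)(1.57)(0.247)² = 0.04789 kg·m².
Block: mg − T = ma. Pulley: TR = Iα. No-slip: a = αR, so T = (I/R²)a = 0.7850·a.
Then mg = (m + 0.7850)a, so a = (1.38)(9.81)/(1.38 + 0.7850) = 6.253 m/s².
α = a/R = 6.253/0.247 = 25.32 rad/s².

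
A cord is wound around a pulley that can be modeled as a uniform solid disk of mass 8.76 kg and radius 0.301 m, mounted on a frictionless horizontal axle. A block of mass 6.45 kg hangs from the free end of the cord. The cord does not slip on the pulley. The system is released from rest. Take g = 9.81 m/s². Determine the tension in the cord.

I = ½MR² = (1/2)(8.76)(0.301)² = 0.3968 kg·m².
Block: mg − T = ma. Pulley: TR = Iα. No-slip: a = αR, so T = (I/R²)a = 4.380·a.
Then mg = (m + 4.380)a, so a = (6.45)(9.81)/(6.45 + 4.380) = 5.843 m/s².
T = 4.380·a = 25.59 N.

T ≈ 25.6 N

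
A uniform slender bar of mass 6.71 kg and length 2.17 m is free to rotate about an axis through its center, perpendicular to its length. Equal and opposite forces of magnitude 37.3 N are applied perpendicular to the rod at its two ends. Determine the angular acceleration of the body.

I = (1/12)ML² = (1/12)(6.71)(2.17)² = 2.633 kg·m².
The couple gives τ = F·(L/2) + F·(L/2) = F L = (37.3)(2.17) = 80.94 N·m.
From τ = Iα: α = 80.94/2.633 = 30.74 rad/s².

α ≈ 30.7 rad/s²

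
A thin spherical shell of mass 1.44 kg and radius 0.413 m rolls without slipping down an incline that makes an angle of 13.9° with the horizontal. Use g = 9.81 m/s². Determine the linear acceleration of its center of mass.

a ≈ 1.41 m/s²

Translation along the incline: Mg sinθ − f = Ma.
Rotation about the center: fR = Iα with I = (2/3)MR². No-slip gives a = αR, so f = (I/R²)a = (2/3)M a.
Substituting: Mg sinθ = (1 + 0.6667)Ma, so a = g sinθ/(1 + 0.6667) = (9.81) sin 13.9° / 1.667 = 1.414 m/s².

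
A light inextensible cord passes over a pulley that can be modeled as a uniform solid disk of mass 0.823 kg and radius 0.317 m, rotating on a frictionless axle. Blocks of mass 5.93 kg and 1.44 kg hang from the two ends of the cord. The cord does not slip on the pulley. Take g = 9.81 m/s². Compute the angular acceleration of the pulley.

I = ½MR² = (1/2)(0.823)(0.317)² = 0.04135 kg·m².
Heavier block: m₁g − T₁ = m₁a. Lighter block: T₂ − m₂g = m₂a.
Pulley: (T₁ − T₂)R = Iα = I(a/R), so T₁ − T₂ = (I/R²)a = (1/2)M_p a = 0.4115·a.
Adding the three: (m₁ − m₂)g = (m₁ + m₂ + 0.4115)a, so a = (5.93 − 1.44)(9.81)/(5.93 + 1.44 + 0.4115) = 5.660 m/s².
α = a/R = 5.660/0.317 = 17.86 rad/s².

α ≈ 17.9 rad/s²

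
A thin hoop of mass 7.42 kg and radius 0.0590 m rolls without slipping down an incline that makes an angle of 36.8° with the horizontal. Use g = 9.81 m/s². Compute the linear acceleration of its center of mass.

Translation along the incline: Mg sinθ − f = Ma.
Rotation about the center: fR = Iα with I = MR². No-slip gives a = αR, so f = (I/R²)a = M a.
Substituting: Mg sinθ = (1 + 1.000)Ma, so a = g sinθ/(1 + 1.000) = (9.81) sin 36.8° / 2.000 = 2.938 m/s².

a ≈ 2.94 m/s²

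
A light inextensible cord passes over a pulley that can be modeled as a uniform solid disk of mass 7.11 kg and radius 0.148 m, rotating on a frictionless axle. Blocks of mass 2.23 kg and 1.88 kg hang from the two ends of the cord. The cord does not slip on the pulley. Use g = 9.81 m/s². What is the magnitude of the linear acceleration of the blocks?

a ≈ 0.448 m/s²

I = ½MR² = (1/2)(7.11)(0.148)² = 0.07787 kg·m².
Heavier block: m₁g − T₁ = m₁a. Lighter block: T₂ − m₂g = m₂a.
Pulley: (T₁ − T₂)R = Iα = I(a/R), so T₁ − T₂ = (I/R²)a = (1/2)M_p a = 3.555·a.
Adding the three: (m₁ − m₂)g = (m₁ + m₂ + 3.555)a, so a = (2.23 − 1.88)(9.81)/(2.23 + 1.88 + 3.555) = 0.4479 m/s².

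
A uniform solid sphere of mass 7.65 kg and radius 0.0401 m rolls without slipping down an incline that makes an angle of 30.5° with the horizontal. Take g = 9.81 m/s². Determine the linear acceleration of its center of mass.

Translation along the incline: Mg sinθ − f = Ma.
Rotation about the center: fR = Iα with I = (2/5)MR². No-slip gives a = αR, so f = (I/R²)a = (2/5)M a.
Substituting: Mg sinθ = (1 + 0.4000)Ma, so a = g sinθ/(1 + 0.4000) = (9.81) sin 30.5° / 1.400 = 3.556 m/s².

a ≈ 3.56 m/s²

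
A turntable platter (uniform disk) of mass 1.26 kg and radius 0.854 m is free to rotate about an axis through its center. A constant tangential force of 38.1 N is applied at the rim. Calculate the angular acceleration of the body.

I = ½MR² = (1/2)(1.26)(0.854)² = 0.4595 kg·m².
τ = F R = (38.1)(0.854) = 32.54 N·m.
From τ = Iα: α = 32.54/0.4595 = 70.82 rad/s².

α ≈ 70.8 rad/s²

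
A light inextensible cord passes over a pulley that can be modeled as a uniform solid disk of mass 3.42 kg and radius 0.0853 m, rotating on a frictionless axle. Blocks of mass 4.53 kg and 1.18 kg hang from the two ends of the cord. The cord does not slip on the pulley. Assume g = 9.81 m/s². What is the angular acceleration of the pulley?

α ≈ 51.9 rad/s²

I = ½MR² = (1/2)(3.42)(0.0853)² = 0.01244 kg·m².
Heavier block: m₁g − T₁ = m₁a. Lighter block: T₂ − m₂g = m₂a.
Pulley: (T₁ − T₂)R = Iα = I(a/R), so T₁ − T₂ = (I/R²)a = (1/2)M_p a = 1.710·a.
Adding the three: (m₁ − m₂)g = (m₁ + m₂ + 1.710)a, so a = (4.53 − 1.18)(9.81)/(4.53 + 1.18 + 1.710) = 4.429 m/s².
α = a/R = 4.429/0.0853 = 51.92 rad/s².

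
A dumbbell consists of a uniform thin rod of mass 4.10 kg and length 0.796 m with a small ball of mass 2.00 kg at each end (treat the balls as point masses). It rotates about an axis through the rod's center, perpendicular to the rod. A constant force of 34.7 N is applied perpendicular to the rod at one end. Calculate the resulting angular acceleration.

α ≈ 16.2 rad/s²

I_rod = (1/12)ML² = (1/12)(4.10)(0.796)² = 0.2165 kg·m².
I_balls = 2·m·(L/2)² = 2(2.00)(0.3980)² = 0.6336 kg·m².
Total I = 0.8501 kg·m².
τ = F·(L/2) = (34.7)(0.398) = 13.81 N·m.
α = τ/I = 13.81/0.8501 = 16.25 rad/s².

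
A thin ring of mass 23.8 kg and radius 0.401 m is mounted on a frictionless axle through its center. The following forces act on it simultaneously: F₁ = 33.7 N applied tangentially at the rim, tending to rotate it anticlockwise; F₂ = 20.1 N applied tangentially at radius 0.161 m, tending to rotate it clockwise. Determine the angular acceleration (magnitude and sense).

I = MR² = (23.8)(0.401)² = 3.827 kg·m².
Taking anticlockwise as positive: τ₁ = +(33.7)(0.401) = +13.51 N·m; τ₂ = −(20.1)(0.161) = −3.236 N·m.
Net torque τ = 10.28 N·m.
α = τ/I = 10.28/3.827 = 2.686 rad/s².

α ≈ 2.69 rad/s², anticlockwise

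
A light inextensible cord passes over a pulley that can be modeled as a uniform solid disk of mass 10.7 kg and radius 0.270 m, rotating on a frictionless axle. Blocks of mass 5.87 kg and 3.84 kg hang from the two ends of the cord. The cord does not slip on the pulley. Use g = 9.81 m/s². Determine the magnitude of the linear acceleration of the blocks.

a ≈ 1.32 m/s²

I = ½MR² = (1/2)(10.7)(0.270)² = 0.3900 kg·m².
Heavier block: m₁g − T₁ = m₁a. Lighter block: T₂ − m₂g = m₂a.
Pulley: (T₁ − T₂)R = Iα = I(a/R), so T₁ − T₂ = (I/R²)a = (1/2)M_p a = 5.350·a.
Adding the three: (m₁ − m₂)g = (m₁ + m₂ + 5.350)a, so a = (5.87 − 3.84)(9.81)/(5.87 + 3.84 + 5.350) = 1.322 m/s².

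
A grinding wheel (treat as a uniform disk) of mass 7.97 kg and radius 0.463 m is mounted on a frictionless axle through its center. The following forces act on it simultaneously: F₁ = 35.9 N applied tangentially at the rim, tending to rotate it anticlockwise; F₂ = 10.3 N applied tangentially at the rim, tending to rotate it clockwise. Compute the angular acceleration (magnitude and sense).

α ≈ 13.9 rad/s², anticlockwise

I = ½MR² = (1/2)(7.97)(0.463)² = 0.8543 kg·m².
Taking anticlockwise as positive: τ₁ = +(35.9)(0.463) = +16.62 N·m; τ₂ = −(10.3)(0.463) = −4.769 N·m.
Net torque τ = 11.85 N·m.
α = τ/I = 11.85/0.8543 = 13.87 rad/s².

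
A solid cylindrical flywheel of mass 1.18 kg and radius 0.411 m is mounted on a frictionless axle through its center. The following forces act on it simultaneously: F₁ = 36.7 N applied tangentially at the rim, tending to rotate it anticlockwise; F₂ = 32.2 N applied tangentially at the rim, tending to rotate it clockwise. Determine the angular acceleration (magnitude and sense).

I = ½MR² = (1/2)(1.18)(0.411)² = 0.09966 kg·m².
Taking anticlockwise as positive: τ₁ = +(36.7)(0.411) = +15.08 N·m; τ₂ = −(32.2)(0.411) = −13.23 N·m.
Net torque τ = 1.849 N·m.
α = τ/I = 1.849/0.09966 = 18.56 rad/s².

α ≈ 18.6 rad/s², anticlockwise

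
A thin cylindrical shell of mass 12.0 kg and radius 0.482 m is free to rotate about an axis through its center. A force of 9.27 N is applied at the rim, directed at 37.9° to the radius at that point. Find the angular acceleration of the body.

I = MR² = (12.0)(0.482)² = 2.788 kg·m².
Only the tangential component produces torque: τ = F R sinθ = (9.27)(0.482) sin 37.9° = 2.745 N·m.
Newton's second law for rotation, τ = Iα, gives α = τ/I = 2.745/2.788 = 0.9845 rad/s².

α ≈ 0.985 rad/s²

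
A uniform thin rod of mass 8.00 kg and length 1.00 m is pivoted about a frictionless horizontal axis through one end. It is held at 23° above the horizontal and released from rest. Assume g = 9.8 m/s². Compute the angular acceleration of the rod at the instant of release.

About the pivot, I = (1/3)ML² = (1/3)(8.00)(1.00)² = 2.667 kg·m².
The weight acts at the center, a distance L/2 = 0.5000 m from the pivot; τ = Mg(L/2) cos 23° = 36.08 N·m.
α = τ/I = 36.08/2.667 = 13.53 rad/s².

α ≈ 13.5 rad/s²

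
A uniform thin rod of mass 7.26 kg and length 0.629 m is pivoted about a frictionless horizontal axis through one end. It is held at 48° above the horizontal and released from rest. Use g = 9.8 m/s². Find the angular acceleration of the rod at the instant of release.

About the pivot, I = (1/3)ML² = (1/3)(7.26)(0.629)² = 0.9575 kg·m².
The weight acts at the center, a distance L/2 = 0.3145 m from the pivot; τ = Mg(L/2) cos 48° = 14.97 N·m.
α = τ/I = 14.97/0.9575 = 15.64 rad/s².
(Equivalently α = (3g/(2L)) cos 48° = 15.64 rad/s².)

α ≈ 15.6 rad/s²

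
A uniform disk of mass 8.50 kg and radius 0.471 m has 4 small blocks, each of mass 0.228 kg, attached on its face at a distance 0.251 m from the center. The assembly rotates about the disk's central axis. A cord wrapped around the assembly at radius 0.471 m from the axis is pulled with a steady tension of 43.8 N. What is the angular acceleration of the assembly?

I_disk = ½MR² = ½(8.50)(0.471)² = 0.9428 kg·m².
I_blocks = 4·m·r² = 4(0.228)(0.251)² = 0.05746 kg·m².
Total I = 1.000 kg·m².
τ = F r = (43.8)(0.471) = 20.63 N·m.
α = τ/I = 20.63/1.000 = 20.62 rad/s².

α ≈ 20.6 rad/s²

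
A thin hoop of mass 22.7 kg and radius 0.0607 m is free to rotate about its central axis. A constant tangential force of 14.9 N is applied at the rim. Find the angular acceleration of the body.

α ≈ 10.8 rad/s²

I = MR² = (22.7)(0.0607)² = 0.08364 kg·m².
τ = F R = (14.9)(0.0607) = 0.9044 N·m.
Newton's second law for rotation, τ = Iα, gives α = τ/I = 0.9044/0.08364 = 10.81 rad/s².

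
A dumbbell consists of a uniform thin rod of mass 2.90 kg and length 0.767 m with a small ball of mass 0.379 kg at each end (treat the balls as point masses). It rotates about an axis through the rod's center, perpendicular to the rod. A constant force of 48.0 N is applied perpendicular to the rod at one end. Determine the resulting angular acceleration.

I_rod = (1/12)ML² = (1/12)(2.90)(0.767)² = 0.1422 kg·m².
I_balls = 2·m·(L/2)² = 2(0.379)(0.3835)² = 0.1115 kg·m².
Total I = 0.2537 kg·m².
τ = F·(L/2) = (48.0)(0.384) = 18.41 N·m.
α = τ/I = 18.41/0.2537 = 72.57 rad/s².

α ≈ 72.6 rad/s²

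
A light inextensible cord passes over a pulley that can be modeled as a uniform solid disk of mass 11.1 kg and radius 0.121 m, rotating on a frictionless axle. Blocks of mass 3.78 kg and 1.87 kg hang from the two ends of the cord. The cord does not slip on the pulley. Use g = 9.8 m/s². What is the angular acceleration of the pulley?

α ≈ 13.8 rad/s²

I = ½MR² = (1/2)(11.1)(0.121)² = 0.08126 kg·m².
Heavier block: m₁g − T₁ = m₁a. Lighter block: T₂ − m₂g = m₂a.
Pulley: (T₁ − T₂)R = Iα = I(a/R), so T₁ − T₂ = (I/R²)a = (1/2)M_p a = 5.550·a.
Adding the three: (m₁ − m₂)g = (m₁ + m₂ + 5.550)a, so a = (3.78 − 1.87)(9.8)/(3.78 + 1.87 + 5.550) = 1.671 m/s².
α = a/R = 1.671/0.121 = 13.81 rad/s².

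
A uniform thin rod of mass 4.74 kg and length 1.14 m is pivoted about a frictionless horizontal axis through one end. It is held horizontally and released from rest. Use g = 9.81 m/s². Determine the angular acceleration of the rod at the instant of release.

α ≈ 12.9 rad/s²

About the pivot, I = (1/3)ML² = (1/3)(4.74)(1.14)² = 2.053 kg·m².
The weight acts at the center, a distance L/2 = 0.5700 m from the pivot; τ = Mg(L/2) = 26.50 N·m.
α = τ/I = 26.50/2.053 = 12.91 rad/s².
(Equivalently α = (3g/(2L)) = 12.91 rad/s².)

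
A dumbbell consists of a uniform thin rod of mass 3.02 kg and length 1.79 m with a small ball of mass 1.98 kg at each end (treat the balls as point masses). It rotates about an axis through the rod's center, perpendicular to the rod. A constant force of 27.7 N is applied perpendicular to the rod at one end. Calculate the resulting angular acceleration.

α ≈ 6.23 rad/s²

I_rod = (1/12)ML² = (1/12)(3.02)(1.79)² = 0.8064 kg·m².
I_balls = 2·m·(L/2)² = 2(1.98)(0.8950)² = 3.172 kg·m².
Total I = 3.978 kg·m².
τ = F·(L/2) = (27.7)(0.895) = 24.79 N·m.
α = τ/I = 24.79/3.978 = 6.231 rad/s².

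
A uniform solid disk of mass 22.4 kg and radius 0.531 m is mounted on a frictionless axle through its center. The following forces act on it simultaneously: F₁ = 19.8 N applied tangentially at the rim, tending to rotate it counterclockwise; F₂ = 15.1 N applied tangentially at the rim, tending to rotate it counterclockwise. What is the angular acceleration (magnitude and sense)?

I = ½MR² = (1/2)(22.4)(0.531)² = 3.158 kg·m².
Taking counterclockwise as positive: τ₁ = +(19.8)(0.531) = +10.51 N·m; τ₂ = +(15.1)(0.531) = +8.018 N·m.
Net torque τ = 18.53 N·m.
α = τ/I = 18.53/3.158 = 5.868 rad/s².

α ≈ 5.87 rad/s², counterclockwise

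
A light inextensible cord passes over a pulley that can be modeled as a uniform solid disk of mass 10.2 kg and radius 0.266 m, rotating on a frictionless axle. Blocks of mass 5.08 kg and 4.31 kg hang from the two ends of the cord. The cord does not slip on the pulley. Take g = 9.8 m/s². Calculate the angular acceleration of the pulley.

α ≈ 1.96 rad/s²

I = ½MR² = (1/2)(10.2)(0.266)² = 0.3609 kg·m².
Heavier block: m₁g − T₁ = m₁a. Lighter block: T₂ − m₂g = m₂a.
Pulley: (T₁ − T₂)R = Iα = I(a/R), so T₁ − T₂ = (I/R²)a = (1/2)M_p a = 5.100·a.
Adding the three: (m₁ − m₂)g = (m₁ + m₂ + 5.100)a, so a = (5.08 − 4.31)(9.8)/(5.08 + 4.31 + 5.100) = 0.5208 m/s².
α = a/R = 0.5208/0.266 = 1.958 rad/s².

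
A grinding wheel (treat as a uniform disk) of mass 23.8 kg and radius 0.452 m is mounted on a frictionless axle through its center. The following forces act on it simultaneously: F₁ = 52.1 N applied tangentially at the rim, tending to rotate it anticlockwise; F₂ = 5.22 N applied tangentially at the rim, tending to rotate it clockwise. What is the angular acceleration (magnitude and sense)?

I = ½MR² = (1/2)(23.8)(0.452)² = 2.431 kg·m².
Taking anticlockwise as positive: τ₁ = +(52.1)(0.452) = +23.55 N·m; τ₂ = −(5.22)(0.452) = −2.359 N·m.
Net torque τ = 21.19 N·m.
α = τ/I = 21.19/2.431 = 8.716 rad/s².

α ≈ 8.72 rad/s², anticlockwise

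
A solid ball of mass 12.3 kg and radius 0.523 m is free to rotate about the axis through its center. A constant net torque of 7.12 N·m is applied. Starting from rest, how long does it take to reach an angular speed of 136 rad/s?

I = (2/5)MR² = (2/5)(12.3)(0.523)² = 1.346 kg·m².
α = τ/I = 7.12/1.346 = 5.291 rad/s².
ω = αt ⇒ t = ω/α = 136/5.291 = 25.71 s.

t ≈ 25.7 s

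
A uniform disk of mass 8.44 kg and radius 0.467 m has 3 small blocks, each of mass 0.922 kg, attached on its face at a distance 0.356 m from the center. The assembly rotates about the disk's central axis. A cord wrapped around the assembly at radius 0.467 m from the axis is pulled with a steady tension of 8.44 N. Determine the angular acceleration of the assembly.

I_disk = ½MR² = ½(8.44)(0.467)² = 0.9203 kg·m².
I_blocks = 3·m·r² = 3(0.922)(0.356)² = 0.3506 kg·m².
Total I = 1.271 kg·m².
τ = F r = (8.44)(0.467) = 3.941 N·m.
α = τ/I = 3.941/1.271 = 3.101 rad/s².

α ≈ 3.10 rad/s²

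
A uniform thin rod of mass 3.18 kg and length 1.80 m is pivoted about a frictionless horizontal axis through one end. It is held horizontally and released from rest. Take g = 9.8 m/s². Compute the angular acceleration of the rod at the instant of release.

About the pivot, I = (1/3)ML² = (1/3)(3.18)(1.80)² = 3.434 kg·m².
The weight acts at the center, a distance L/2 = 0.9000 m from the pivot; τ = Mg(L/2) = 28.05 N·m.
α = τ/I = 28.05/3.434 = 8.167 rad/s².
(Equivalently α = (3g/(2L)) = 8.167 rad/s².)

α ≈ 8.17 rad/s²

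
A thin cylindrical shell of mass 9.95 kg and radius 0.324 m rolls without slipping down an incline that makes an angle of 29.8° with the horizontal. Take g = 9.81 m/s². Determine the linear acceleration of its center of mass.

a ≈ 2.44 m/s²

Translation along the incline: Mg sinθ − f = Ma.
Rotation about the center: fR = Iα with I = MR². No-slip gives a = αR, so f = (I/R²)a = M a.
Substituting: Mg sinθ = (1 + 1.000)Ma, so a = g sinθ/(1 + 1.000) = (9.81) sin 29.8° / 2.000 = 2.438 m/s².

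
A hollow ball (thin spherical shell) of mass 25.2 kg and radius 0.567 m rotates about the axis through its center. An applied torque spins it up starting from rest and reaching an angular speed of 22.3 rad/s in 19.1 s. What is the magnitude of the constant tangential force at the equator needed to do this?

I = (2/3)MR² = (2/3)(25.2)(0.567)² = 5.401 kg·m².
α = Δω/Δt = (22.3 − 0)/19.1 = 1.168 rad/s².
The required torque is τ = Iα = (5.401)(1.168) = 6.306 N·m.
A tangential force at the equator gives τ = FR, so F = τ/R = 6.306/0.567 = 11.12 N.

F ≈ 11.1 N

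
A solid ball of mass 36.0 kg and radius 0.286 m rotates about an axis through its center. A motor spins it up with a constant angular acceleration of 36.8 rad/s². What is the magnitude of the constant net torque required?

τ ≈ 43.3 N·m

I = (2/5)MR² = (2/5)(36.0)(0.286)² = 1.178 kg·m².
τ = Iα = (1.178)(36.80) = 43.35 N·m.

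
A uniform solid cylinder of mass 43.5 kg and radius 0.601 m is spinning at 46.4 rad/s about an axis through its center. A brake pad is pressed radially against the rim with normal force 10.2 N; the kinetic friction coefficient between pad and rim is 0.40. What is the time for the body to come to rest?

I = ½MR² = (1/2)(43.5)(0.601)² = 7.856 kg·m².
Friction force f = μN = (0.40)(10.2) = 4.080 N at the rim; torque magnitude τ = fR = 2.452 N·m, opposing ω.
|α| = τ/I = 2.452/7.856 = 0.3121 rad/s² (deceleration).
0 = ω₀ − |α|t ⇒ t = ω₀/|α| = 46.4/0.3121 = 148.7 s.

t ≈ 149 s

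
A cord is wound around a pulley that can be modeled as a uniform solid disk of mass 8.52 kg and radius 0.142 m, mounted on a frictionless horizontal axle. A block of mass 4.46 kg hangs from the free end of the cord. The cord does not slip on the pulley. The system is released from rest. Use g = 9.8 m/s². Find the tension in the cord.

T ≈ 21.4 N

I = ½MR² = (1/2)(8.52)(0.142)² = 0.08590 kg·m².
Block: mg − T = ma. Pulley: TR = Iα. No-slip: a = αR, so T = (I/R²)a = 4.260·a.
Then mg = (m + 4.260)a, so a = (4.46)(9.8)/(4.46 + 4.260) = 5.012 m/s².
T = 4.260·a = 21.35 N.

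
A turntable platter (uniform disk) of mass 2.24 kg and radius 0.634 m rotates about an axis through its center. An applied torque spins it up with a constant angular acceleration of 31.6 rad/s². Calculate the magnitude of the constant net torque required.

τ ≈ 14.2 N·m

I = ½MR² = (1/2)(2.24)(0.634)² = 0.4502 kg·m².
τ = Iα = (0.4502)(31.60) = 14.23 N·m.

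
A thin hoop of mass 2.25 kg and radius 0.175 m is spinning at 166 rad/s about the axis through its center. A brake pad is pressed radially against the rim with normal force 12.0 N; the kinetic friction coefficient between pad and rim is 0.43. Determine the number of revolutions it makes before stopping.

≈ 167 revolutions

I = MR² = (2.25)(0.175)² = 0.06891 kg·m².
Friction force f = μN = (0.43)(12.0) = 5.160 N at the rim; torque magnitude τ = fR = 0.9030 N·m, opposing ω.
|α| = τ/I = 0.9030/0.06891 = 13.10 rad/s² (deceleration).
ω² = ω₀² − 2|α|θ with ω = 0 ⇒ θ = ω₀²/(2|α|) = 1051 rad = 167.3 rev.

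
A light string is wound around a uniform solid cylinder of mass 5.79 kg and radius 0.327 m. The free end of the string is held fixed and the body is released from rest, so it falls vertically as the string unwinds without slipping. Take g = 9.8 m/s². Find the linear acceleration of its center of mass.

Translation: Mg − T = Ma. Rotation about the center: TR = Iα with I = ½MR².
With a = αR: T = (I/R²)a = (1/2)M a, so Mg = (1 + 0.5000)Ma.
a = g/(1 + 0.5000) = 9.8/1.500 = 6.533 m/s².

a ≈ 6.53 m/s²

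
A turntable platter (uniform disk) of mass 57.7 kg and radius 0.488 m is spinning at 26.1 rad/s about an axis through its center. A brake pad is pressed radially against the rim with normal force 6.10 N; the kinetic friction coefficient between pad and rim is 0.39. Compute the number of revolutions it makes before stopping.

≈ 321 revolutions

I = ½MR² = (1/2)(57.7)(0.488)² = 6.870 kg·m².
Friction force f = μN = (0.39)(6.10) = 2.379 N at the rim; torque magnitude τ = fR = 1.161 N·m, opposing ω.
|α| = τ/I = 1.161/6.870 = 0.1690 rad/s² (deceleration).
ω² = ω₀² − 2|α|θ with ω = 0 ⇒ θ = ω₀²/(2|α|) = 2016 rad = 320.8 rev.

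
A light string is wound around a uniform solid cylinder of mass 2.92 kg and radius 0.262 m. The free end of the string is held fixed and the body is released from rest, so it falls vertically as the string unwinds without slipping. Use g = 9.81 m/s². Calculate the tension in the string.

T ≈ 9.55 N

Translation: Mg − T = Ma. Rotation about the center: TR = Iα with I = ½MR².
With a = αR: T = (I/R²)a = (1/2)M a, so Mg = (1 + 0.5000)Ma.
a = g/(1 + 0.5000) = 9.81/1.500 = 6.540 m/s².
T = 0.5000·M·a = (0.5000)(2.92)(6.540) = 9.548 N.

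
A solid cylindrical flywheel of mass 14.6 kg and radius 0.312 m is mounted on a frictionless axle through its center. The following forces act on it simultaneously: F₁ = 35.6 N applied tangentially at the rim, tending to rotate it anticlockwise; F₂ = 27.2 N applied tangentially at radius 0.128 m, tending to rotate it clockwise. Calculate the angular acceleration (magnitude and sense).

I = ½MR² = (1/2)(14.6)(0.312)² = 0.7106 kg·m².
Taking anticlockwise as positive: τ₁ = +(35.6)(0.312) = +11.11 N·m; τ₂ = −(27.2)(0.128) = −3.482 N·m.
Net torque τ = 7.626 N·m.
α = τ/I = 7.626/0.7106 = 10.73 rad/s².

α ≈ 10.7 rad/s², anticlockwise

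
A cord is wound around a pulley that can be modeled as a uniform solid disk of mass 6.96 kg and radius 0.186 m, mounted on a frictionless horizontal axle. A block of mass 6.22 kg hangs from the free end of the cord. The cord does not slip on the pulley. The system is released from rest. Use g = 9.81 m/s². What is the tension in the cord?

T ≈ 21.9 N

I = ½MR² = (1/2)(6.96)(0.186)² = 0.1204 kg·m².
Block: mg − T = ma. Pulley: TR = Iα. No-slip: a = αR, so T = (I/R²)a = 3.480·a.
Then mg = (m + 3.480)a, so a = (6.22)(9.81)/(6.22 + 3.480) = 6.291 m/s².
T = 3.480·a = 21.89 N.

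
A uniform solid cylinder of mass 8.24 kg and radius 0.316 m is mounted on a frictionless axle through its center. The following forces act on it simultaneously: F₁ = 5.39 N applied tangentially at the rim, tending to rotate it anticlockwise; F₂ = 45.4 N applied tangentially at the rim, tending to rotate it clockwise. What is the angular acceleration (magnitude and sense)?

α ≈ 30.7 rad/s², clockwise

I = ½MR² = (1/2)(8.24)(0.316)² = 0.4114 kg·m².
Taking anticlockwise as positive: τ₁ = +(5.39)(0.316) = +1.703 N·m; τ₂ = −(45.4)(0.316) = −14.35 N·m.
Net torque τ = -12.64 N·m.
α = τ/I = -12.64/0.4114 = -30.73 rad/s².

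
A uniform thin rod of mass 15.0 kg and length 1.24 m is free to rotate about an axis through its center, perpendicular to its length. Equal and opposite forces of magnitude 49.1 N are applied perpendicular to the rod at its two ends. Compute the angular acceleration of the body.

α ≈ 31.7 rad/s²

I = (1/12)ML² = (1/12)(15.0)(1.24)² = 1.922 kg·m².
The couple gives τ = F·(L/2) + F·(L/2) = F L = (49.1)(1.24) = 60.88 N·m.
Newton's second law for rotation, τ = Iα, gives α = τ/I = 60.88/1.922 = 31.68 rad/s².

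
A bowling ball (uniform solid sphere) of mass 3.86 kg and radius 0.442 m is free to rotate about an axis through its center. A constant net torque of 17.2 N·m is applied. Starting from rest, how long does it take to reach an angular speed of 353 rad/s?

t ≈ 6.19 s

I = (2/5)MR² = (2/5)(3.86)(0.442)² = 0.3016 kg·m².
α = τ/I = 17.2/0.3016 = 57.02 rad/s².
ω = αt ⇒ t = ω/α = 353/57.02 = 6.191 s.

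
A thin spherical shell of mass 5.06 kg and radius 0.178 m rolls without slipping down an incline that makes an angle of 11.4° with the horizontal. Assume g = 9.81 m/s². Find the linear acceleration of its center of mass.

Translation along the incline: Mg sinθ − f = Ma.
Rotation about the center: fR = Iα with I = (2/3)MR². No-slip gives a = αR, so f = (I/R²)a = (2/3)M a.
Substituting: Mg sinθ = (1 + 0.6667)Ma, so a = g sinθ/(1 + 0.6667) = (9.81) sin 11.4° / 1.667 = 1.163 m/s².

a ≈ 1.16 m/s²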